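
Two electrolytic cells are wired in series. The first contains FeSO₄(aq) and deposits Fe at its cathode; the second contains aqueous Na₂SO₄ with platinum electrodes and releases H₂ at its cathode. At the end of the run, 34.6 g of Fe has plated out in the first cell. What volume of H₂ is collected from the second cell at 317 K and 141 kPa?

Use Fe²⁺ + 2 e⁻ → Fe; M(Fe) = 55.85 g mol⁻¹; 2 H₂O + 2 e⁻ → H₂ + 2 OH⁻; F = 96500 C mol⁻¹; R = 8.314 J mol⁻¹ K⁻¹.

11.6 L

n(Fe) = 34.6 / 55.85 = 0.6195 mol, so n(e⁻) = 2 × 0.6195 = 1.239 mol.
The cells are in series, so the same 1.239 mol of electrons passes through the second cell.
2 H₂O + 2 e⁻ → H₂ + 2 OH⁻ — 2 mol e⁻ per mol H₂, so n(H₂) = 1.239/2 = 0.6195 mol.
V = nRT/P = (0.6195 × 8.314 × 317) / (141 × 10³) = 0.0116 m³ = 11.6 L.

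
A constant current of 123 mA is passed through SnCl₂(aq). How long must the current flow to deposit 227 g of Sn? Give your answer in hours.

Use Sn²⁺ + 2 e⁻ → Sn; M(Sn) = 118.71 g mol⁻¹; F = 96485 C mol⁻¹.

n(Sn) = m/M = 227 / 118.71 = 1.912 mol.
Each Sn atom requires 2 electrons, so n(e⁻) = 2 × 1.912 = 3.824 mol.
Q = n(e⁻)·F = 3.824 × 96485 = 369000 C.
t = Q/I = 369000 / 0.1230 A = 3000000 s = 833 h.

833 h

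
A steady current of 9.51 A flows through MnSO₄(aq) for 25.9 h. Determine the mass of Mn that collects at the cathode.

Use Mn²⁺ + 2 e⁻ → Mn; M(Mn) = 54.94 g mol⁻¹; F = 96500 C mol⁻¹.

Q = I·t = 9.510 A × 93240 s = 886700 C.
n(e⁻) = Q/F = 886700 / 96500 = 9.189 mol.
Mn²⁺ + 2 e⁻ → Mn, so n(Mn) = n(e⁻)/2 = 4.594 mol.
m = n·M = 4.594 × 54.94 = 252 g.

252 g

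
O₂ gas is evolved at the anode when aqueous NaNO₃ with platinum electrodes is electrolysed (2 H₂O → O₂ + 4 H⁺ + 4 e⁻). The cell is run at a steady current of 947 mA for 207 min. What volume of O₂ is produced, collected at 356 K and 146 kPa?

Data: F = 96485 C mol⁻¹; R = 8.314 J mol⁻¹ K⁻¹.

0.618 L

Q = I·t = 0.9470 A × 12420 s = 11760 C.
n(e⁻) = Q/F = 11760 / 96485 = 0.1219 mol.
4 electrons are transferred per O₂ molecule, so n(O₂) = 0.1219 / 4 = 0.03048 mol.
V = nRT/P = (0.03048 × 8.314 × 356) / (146 × 10³ Pa) = 6.18 × 10⁻⁴ m³ = 0.618 L.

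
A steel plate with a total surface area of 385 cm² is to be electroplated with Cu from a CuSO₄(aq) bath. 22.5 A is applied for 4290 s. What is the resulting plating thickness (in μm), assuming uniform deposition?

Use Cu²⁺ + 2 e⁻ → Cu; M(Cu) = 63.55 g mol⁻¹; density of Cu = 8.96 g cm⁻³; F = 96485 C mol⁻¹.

92.2 μm

Q = I·t = 22.50 × 4290.0 = 96520 C; n(e⁻) = 1.000 mol.
n(Cu) = n(e⁻)/2 = 0.5002 mol, so m = 0.5002 × 63.55 = 31.79 g.
Volume = m/ρ = 31.79 / 8.96 = 3.548 cm³.
Thickness = V/A = 3.548 / 385 = 0.00922 cm = 92.2 μm.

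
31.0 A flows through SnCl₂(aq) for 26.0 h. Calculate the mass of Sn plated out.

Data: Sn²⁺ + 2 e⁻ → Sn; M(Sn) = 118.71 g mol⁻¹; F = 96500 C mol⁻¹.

1780 g

Q = I·t = 31.00 A × 93600 s = 2902000 C.
n(e⁻) = Q/F = 2902000 / 96500 = 30.07 mol.
Sn²⁺ + 2 e⁻ → Sn, so n(Sn) = n(e⁻)/2 = 15.03 mol.
m = n·M = 15.03 × 118.71 = 1780 g.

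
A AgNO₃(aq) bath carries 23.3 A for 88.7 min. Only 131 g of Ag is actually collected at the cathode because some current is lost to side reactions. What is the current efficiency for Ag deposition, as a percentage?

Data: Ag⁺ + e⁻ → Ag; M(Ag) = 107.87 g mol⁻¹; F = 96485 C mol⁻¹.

Q = I·t = 23.30 × 5322.0 = 124000 C; n(e⁻) = 124000/96485 = 1.285 mol.
Theoretical n(Ag) = n(e⁻)/1 = 1.285 mol, i.e. m_theo = 1.285 × 107.87 = 138.6 g.
Efficiency = m_actual / m_theo = 131 / 138.6 = 94.5 %.

94.5 %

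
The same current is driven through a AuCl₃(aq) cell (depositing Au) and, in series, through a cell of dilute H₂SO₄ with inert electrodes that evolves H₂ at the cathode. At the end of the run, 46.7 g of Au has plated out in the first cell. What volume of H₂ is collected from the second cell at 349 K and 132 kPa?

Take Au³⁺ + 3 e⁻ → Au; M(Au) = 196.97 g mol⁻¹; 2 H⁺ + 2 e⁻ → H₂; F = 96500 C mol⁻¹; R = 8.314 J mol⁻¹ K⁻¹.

7.82 L

n(Au) = 46.7 / 196.97 = 0.2371 mol, so n(e⁻) = 3 × 0.2371 = 0.7113 mol.
The cells are in series, so the same 0.7113 mol of electrons passes through the second cell.
2 H⁺ + 2 e⁻ → H₂ — 2 mol e⁻ per mol H₂, so n(H₂) = 0.7113/2 = 0.3556 mol.
V = nRT/P = (0.3556 × 8.314 × 349) / (132 × 10³) = 0.00782 m³ = 7.82 L.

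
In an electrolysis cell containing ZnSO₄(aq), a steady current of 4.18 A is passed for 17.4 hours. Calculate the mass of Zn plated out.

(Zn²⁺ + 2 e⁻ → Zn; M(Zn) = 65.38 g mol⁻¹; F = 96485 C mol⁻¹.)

88.7 g

Q = I·t = 4.180 A × 62640 s = 261800 C.
n(e⁻) = Q/F = 261800 / 96485 = 2.714 mol.
Zn²⁺ + 2 e⁻ → Zn, so n(Zn) = n(e⁻)/2 = 1.357 mol.
m = n·M = 1.357 × 65.38 = 88.7 g.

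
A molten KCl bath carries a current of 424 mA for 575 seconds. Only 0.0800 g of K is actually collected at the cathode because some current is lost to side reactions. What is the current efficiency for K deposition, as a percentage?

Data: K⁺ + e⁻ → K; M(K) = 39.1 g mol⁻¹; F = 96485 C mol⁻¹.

81.0 %

Q = I·t = 0.4240 × 575.00 = 243.8 C; n(e⁻) = 243.8/96485 = 0.002527 mol.
Theoretical n(K) = n(e⁻)/1 = 0.002527 mol, i.e. m_theo = 0.002527 × 39.1 = 0.09880 g.
Efficiency = m_actual / m_theo = 0.0800 / 0.09880 = 81.0 %.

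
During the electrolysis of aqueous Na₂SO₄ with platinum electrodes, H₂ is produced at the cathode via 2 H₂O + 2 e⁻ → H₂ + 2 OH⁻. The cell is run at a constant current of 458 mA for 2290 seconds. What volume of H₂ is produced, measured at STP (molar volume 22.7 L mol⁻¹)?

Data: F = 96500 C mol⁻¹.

0.123 L

Q = I·t = 0.4580 A × 2290.0 s = 1049 C.
n(e⁻) = Q/F = 1049 / 96500 = 0.01087 mol.
2 electrons are transferred per H₂ molecule, so n(H₂) = 0.01087 / 2 = 0.005434 mol.
V = n × V_m = 0.005434 × 22.7 = 0.123 L.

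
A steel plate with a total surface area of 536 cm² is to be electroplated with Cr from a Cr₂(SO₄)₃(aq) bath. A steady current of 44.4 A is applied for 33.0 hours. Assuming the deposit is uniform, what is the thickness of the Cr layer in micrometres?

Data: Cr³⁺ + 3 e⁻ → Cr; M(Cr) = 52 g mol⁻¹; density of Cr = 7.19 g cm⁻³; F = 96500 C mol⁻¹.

2460 μm

Q = I·t = 44.40 × 118800 = 5275000 C; n(e⁻) = 54.66 mol.
n(Cr) = n(e⁻)/3 = 18.22 mol, so m = 18.22 × 52 = 947.4 g.
Volume = m/ρ = 947.4 / 7.19 = 131.8 cm³.
Thickness = V/A = 131.8 / 536 = 0.246 cm = 2460 μm.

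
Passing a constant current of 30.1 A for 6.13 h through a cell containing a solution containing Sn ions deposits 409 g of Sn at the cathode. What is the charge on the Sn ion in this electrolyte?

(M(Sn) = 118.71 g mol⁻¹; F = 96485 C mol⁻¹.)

Q = I·t = 30.10 A × 22068 s = 664200 C, so n(e⁻) = 664200/96485 = 6.884 mol.
n(Sn) deposited = 409 / 118.71 = 3.445 mol.
Electrons per atom = n(e⁻)/n(Sn) = 6.884 / 3.445 = 2.00 ≈ 2, so the ion is Sn²⁺.

+2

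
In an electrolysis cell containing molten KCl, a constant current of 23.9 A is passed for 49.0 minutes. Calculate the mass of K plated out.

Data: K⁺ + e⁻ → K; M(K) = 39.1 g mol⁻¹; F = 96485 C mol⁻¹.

28.5 g

Q = I·t = 23.90 A × 2940.0 s = 70270 C.
n(e⁻) = Q/F = 70270 / 96485 = 0.7283 mol.
K⁺ + e⁻ → K, so n(K) = n(e⁻)/1 = 0.7283 mol.
m = n·M = 0.7283 × 39.1 = 28.5 g.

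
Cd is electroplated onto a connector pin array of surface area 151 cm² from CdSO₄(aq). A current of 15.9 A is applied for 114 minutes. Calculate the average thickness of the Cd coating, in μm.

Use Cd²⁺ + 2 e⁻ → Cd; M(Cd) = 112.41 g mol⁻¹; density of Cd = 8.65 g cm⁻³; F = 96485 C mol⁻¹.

485 μm

Q = I·t = 15.90 × 6840.0 = 108800 C; n(e⁻) = 1.127 mol.
n(Cd) = n(e⁻)/2 = 0.5636 mol, so m = 0.5636 × 112.41 = 63.35 g.
Volume = m/ρ = 63.35 / 8.65 = 7.324 cm³.
Thickness = V/A = 7.324 / 151 = 0.0485 cm = 485 μm.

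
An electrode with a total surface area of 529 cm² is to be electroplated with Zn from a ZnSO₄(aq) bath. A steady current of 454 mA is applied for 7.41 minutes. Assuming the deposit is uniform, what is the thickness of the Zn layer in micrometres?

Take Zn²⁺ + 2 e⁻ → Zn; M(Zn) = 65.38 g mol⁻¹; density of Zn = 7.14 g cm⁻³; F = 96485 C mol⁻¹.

Q = I·t = 0.4540 × 444.60 = 201.8 C; n(e⁻) = 0.002092 mol.
n(Zn) = n(e⁻)/2 = 0.001046 mol, so m = 0.001046 × 65.38 = 0.06839 g.
Volume = m/ρ = 0.06839 / 7.14 = 0.009578 cm³.
Thickness = V/A = 0.009578 / 529 = 1.81 × 10⁻⁵ cm = 0.181 μm.

0.181 μm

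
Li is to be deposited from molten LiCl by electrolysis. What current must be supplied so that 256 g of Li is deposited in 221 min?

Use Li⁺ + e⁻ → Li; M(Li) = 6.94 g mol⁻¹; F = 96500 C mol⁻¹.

n(Li) = 256 / 6.94 = 36.89 mol.
n(e⁻) = 1 × 36.89 = 36.89 mol.
Q = n(e⁻)·F = 36.89 × 96500 = 3560000 C.
I = Q/t = 3560000 / 13260 s = 268 A.

268 A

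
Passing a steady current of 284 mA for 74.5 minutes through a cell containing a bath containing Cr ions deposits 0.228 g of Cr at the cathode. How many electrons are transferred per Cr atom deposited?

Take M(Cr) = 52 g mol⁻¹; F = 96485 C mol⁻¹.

Q = I·t = 0.2840 A × 4470.0 s = 1269 C, so n(e⁻) = 1269/96485 = 0.01316 mol.
n(Cr) deposited = 0.228 / 52 = 0.004385 mol.
Electrons per atom = n(e⁻)/n(Cr) = 0.01316 / 0.004385 = 3.00 ≈ 3, so the ion is Cr³⁺.

3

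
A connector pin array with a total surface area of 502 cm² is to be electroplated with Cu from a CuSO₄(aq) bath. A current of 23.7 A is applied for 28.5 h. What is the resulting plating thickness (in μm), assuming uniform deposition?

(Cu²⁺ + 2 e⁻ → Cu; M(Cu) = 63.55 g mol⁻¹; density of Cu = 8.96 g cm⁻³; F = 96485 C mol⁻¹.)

1780 μm

Q = I·t = 23.70 × 102600 = 2432000 C; n(e⁻) = 25.20 mol.
n(Cu) = n(e⁻)/2 = 12.60 mol, so m = 12.60 × 63.55 = 800.8 g.
Volume = m/ρ = 800.8 / 8.96 = 89.37 cm³.
Thickness = V/A = 89.37 / 502 = 0.178 cm = 1780 μm.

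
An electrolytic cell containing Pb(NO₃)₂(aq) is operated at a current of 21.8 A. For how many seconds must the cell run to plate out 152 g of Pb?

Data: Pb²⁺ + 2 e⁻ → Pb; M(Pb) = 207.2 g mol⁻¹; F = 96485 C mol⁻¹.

n(Pb) = m/M = 152 / 207.2 = 0.7336 mol.
Each Pb atom requires 2 electrons, so n(e⁻) = 2 × 0.7336 = 1.467 mol.
Q = n(e⁻)·F = 1.467 × 96485 = 141600 C.
t = Q/I = 141600 / 21.80 A = 6494 s.

6490 s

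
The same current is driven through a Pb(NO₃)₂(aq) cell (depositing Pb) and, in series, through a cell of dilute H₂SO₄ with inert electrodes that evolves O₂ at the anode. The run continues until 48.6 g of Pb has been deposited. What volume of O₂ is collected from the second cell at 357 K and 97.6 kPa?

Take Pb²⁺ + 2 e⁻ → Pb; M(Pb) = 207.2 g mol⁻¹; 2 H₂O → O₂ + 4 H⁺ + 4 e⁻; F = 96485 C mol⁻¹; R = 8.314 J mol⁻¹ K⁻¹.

3.57 L

n(Pb) = 48.6 / 207.2 = 0.2346 mol, so n(e⁻) = 2 × 0.2346 = 0.4691 mol.
The cells are in series, so the same 0.4691 mol of electrons passes through the second cell.
2 H₂O → O₂ + 4 H⁺ + 4 e⁻ — 4 mol e⁻ per mol O₂, so n(O₂) = 0.4691/4 = 0.1173 mol.
V = nRT/P = (0.1173 × 8.314 × 357) / (97.6 × 10³) = 0.00357 m³ = 3.57 L.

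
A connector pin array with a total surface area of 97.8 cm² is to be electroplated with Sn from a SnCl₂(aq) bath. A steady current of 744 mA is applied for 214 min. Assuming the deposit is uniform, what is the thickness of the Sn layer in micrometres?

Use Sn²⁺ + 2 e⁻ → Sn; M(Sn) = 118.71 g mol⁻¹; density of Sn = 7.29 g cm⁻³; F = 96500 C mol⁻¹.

Q = I·t = 0.7440 × 12840 = 9553 C; n(e⁻) = 0.09899 mol.
n(Sn) = n(e⁻)/2 = 0.04950 mol, so m = 0.04950 × 118.71 = 5.876 g.
Volume = m/ρ = 5.876 / 7.29 = 0.8060 cm³.
Thickness = V/A = 0.8060 / 97.8 = 0.00824 cm = 82.4 μm.

82.4 μm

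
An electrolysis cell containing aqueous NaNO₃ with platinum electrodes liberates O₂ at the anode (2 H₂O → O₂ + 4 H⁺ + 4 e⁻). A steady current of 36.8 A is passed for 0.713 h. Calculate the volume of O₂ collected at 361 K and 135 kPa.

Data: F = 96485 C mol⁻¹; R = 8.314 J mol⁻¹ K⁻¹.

5.44 L

Q = I·t = 36.80 A × 2566.8 s = 94460 C.
n(e⁻) = Q/F = 94460 / 96485 = 0.9790 mol.
4 electrons are transferred per O₂ molecule, so n(O₂) = 0.9790 / 4 = 0.2447 mol.
V = nRT/P = (0.2447 × 8.314 × 361) / (135 × 10³ Pa) = 0.00544 m³ = 5.44 L.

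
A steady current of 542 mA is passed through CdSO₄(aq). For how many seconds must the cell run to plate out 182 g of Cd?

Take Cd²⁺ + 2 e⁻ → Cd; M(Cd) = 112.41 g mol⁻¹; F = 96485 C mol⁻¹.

n(Cd) = m/M = 182 / 112.41 = 1.619 mol.
Each Cd atom requires 2 electrons, so n(e⁻) = 2 × 1.619 = 3.238 mol.
Q = n(e⁻)·F = 3.238 × 96485 = 312400 C.
t = Q/I = 312400 / 0.5420 A = 576400 s.

5.76 × 10⁵ s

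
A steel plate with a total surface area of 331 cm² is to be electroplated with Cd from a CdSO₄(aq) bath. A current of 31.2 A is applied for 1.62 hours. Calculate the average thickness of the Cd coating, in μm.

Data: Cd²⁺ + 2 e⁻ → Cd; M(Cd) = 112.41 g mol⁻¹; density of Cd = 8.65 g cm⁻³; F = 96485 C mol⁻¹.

Q = I·t = 31.20 × 5832.0 = 182000 C; n(e⁻) = 1.886 mol.
n(Cd) = n(e⁻)/2 = 0.9429 mol, so m = 0.9429 × 112.41 = 106.0 g.
Volume = m/ρ = 106.0 / 8.65 = 12.25 cm³.
Thickness = V/A = 12.25 / 331 = 0.0370 cm = 370 μm.

370 μm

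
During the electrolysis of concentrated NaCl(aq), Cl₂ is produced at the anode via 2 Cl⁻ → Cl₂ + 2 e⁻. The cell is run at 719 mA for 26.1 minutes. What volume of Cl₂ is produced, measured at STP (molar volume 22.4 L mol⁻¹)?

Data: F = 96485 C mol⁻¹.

Q = I·t = 0.7190 A × 1566.0 s = 1126 C.
n(e⁻) = Q/F = 1126 / 96485 = 0.01167 mol.
2 electrons are transferred per Cl₂ molecule, so n(Cl₂) = 0.01167 / 2 = 0.005835 mol.
V = n × V_m = 0.005835 × 22.4 = 0.131 L.

0.131 L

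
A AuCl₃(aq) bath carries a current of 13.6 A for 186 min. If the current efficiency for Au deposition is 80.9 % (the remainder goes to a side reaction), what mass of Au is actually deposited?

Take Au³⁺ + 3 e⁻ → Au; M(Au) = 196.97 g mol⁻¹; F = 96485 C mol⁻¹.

83.6 g

Q = I·t = 13.60 × 11160 = 151800 C.
n(e⁻) = 151800/96485 = 1.573 mol; theoretically n(Au) = 1.573/3 = 0.5244 mol, m_theo = 103.3 g.
At 80.9 % efficiency, m_actual = 0.809 × 103.3 = 83.6 g.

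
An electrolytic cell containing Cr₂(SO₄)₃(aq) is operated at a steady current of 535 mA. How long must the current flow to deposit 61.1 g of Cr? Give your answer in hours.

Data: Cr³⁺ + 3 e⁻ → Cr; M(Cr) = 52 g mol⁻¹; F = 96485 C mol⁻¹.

n(Cr) = m/M = 61.1 / 52 = 1.175 mol.
Each Cr atom requires 3 electrons, so n(e⁻) = 3 × 1.175 = 3.525 mol.
Q = n(e⁻)·F = 3.525 × 96485 = 340100 C.
t = Q/I = 340100 / 0.5350 A = 635700 s = 177 h.

177 h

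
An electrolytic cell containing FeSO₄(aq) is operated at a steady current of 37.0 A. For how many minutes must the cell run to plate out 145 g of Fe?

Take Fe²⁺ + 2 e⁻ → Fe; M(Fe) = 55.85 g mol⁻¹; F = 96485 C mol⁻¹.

n(Fe) = m/M = 145 / 55.85 = 2.596 mol.
Each Fe atom requires 2 electrons, so n(e⁻) = 2 × 2.596 = 5.192 mol.
Q = n(e⁻)·F = 5.192 × 96485 = 501000 C.
t = Q/I = 501000 / 37.00 A = 13540 s = 226 min.

226 min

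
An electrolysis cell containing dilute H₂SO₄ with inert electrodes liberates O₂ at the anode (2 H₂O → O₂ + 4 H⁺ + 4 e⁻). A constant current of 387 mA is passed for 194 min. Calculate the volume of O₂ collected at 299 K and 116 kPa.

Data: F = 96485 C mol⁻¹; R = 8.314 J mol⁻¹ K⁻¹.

0.250 L

Q = I·t = 0.3870 A × 11640 s = 4505 C.
n(e⁻) = Q/F = 4505 / 96485 = 0.04669 mol.
4 electrons are transferred per O₂ molecule, so n(O₂) = 0.04669 / 4 = 0.01167 mol.
V = nRT/P = (0.01167 × 8.314 × 299) / (116 × 10³ Pa) = 2.50 × 10⁻⁴ m³ = 0.250 L.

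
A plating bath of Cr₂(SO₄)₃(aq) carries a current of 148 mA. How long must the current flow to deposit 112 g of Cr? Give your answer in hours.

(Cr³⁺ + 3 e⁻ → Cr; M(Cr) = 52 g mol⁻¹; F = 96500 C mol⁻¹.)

n(Cr) = m/M = 112 / 52 = 2.154 mol.
Each Cr atom requires 3 electrons, so n(e⁻) = 3 × 2.154 = 6.462 mol.
Q = n(e⁻)·F = 6.462 × 96500 = 623500 C.
t = Q/I = 623500 / 0.1480 A = 4213000 s = 1170 h.

1170 h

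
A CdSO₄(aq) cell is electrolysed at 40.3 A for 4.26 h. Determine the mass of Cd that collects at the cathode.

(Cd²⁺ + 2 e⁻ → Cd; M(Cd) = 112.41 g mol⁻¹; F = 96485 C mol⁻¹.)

360 g

Q = I·t = 40.30 A × 15336 s = 618000 C.
n(e⁻) = Q/F = 618000 / 96485 = 6.406 mol.
Cd²⁺ + 2 e⁻ → Cd, so n(Cd) = n(e⁻)/2 = 3.203 mol.
m = n·M = 3.203 × 112.41 = 360 g.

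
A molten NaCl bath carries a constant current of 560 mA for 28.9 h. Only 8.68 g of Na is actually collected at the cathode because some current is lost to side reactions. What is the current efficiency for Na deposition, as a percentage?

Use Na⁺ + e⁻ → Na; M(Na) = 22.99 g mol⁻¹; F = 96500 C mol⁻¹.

62.5 %

Q = I·t = 0.5600 × 104040 = 58260 C; n(e⁻) = 58260/96500 = 0.6038 mol.
Theoretical n(Na) = n(e⁻)/1 = 0.6038 mol, i.e. m_theo = 0.6038 × 22.99 = 13.88 g.
Efficiency = m_actual / m_theo = 8.68 / 13.88 = 62.5 %.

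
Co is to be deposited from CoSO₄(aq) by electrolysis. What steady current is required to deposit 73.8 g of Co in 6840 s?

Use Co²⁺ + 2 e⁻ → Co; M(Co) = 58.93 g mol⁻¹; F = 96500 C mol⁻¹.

35.3 A

n(Co) = 73.8 / 58.93 = 1.252 mol.
n(e⁻) = 2 × 1.252 = 2.505 mol.
Q = n(e⁻)·F = 2.505 × 96500 = 241700 C.
I = Q/t = 241700 / 6840.0 s = 35.3 A.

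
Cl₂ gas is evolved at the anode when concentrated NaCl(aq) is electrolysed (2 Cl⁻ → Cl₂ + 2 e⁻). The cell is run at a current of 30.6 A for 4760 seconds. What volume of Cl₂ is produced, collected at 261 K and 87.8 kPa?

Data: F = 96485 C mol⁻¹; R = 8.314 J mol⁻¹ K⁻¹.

Q = I·t = 30.60 A × 4760.0 s = 145700 C.
n(e⁻) = Q/F = 145700 / 96485 = 1.510 mol.
2 electrons are transferred per Cl₂ molecule, so n(Cl₂) = 1.510 / 2 = 0.7548 mol.
V = nRT/P = (0.7548 × 8.314 × 261) / (87.8 × 10³ Pa) = 0.0187 m³ = 18.7 L.

18.7 L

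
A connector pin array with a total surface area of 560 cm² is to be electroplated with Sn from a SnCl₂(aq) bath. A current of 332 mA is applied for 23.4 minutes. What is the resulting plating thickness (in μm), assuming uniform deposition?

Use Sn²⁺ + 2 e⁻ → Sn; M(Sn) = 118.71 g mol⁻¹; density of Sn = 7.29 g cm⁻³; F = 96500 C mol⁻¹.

Q = I·t = 0.3320 × 1404.0 = 466.1 C; n(e⁻) = 0.004830 mol.
n(Sn) = n(e⁻)/2 = 0.002415 mol, so m = 0.002415 × 118.71 = 0.2867 g.
Volume = m/ρ = 0.2867 / 7.29 = 0.03933 cm³.
Thickness = V/A = 0.03933 / 560 = 7.02 × 10⁻⁵ cm = 0.702 μm.

0.702 μm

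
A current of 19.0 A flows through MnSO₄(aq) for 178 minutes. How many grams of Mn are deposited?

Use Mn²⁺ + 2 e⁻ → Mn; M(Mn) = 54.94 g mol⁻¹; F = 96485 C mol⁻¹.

Q = I·t = 19.00 A × 10680 s = 202900 C.
n(e⁻) = Q/F = 202900 / 96485 = 2.103 mol.
Mn²⁺ + 2 e⁻ → Mn, so n(Mn) = n(e⁻)/2 = 1.052 mol.
m = n·M = 1.052 × 54.94 = 57.8 g.

57.8 g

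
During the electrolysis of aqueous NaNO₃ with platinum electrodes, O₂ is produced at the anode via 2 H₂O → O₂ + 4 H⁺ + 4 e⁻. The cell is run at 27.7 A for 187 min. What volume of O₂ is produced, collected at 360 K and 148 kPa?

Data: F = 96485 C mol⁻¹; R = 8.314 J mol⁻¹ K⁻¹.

Q = I·t = 27.70 A × 11220 s = 310800 C.
n(e⁻) = Q/F = 310800 / 96485 = 3.221 mol.
4 electrons are transferred per O₂ molecule, so n(O₂) = 3.221 / 4 = 0.8053 mol.
V = nRT/P = (0.8053 × 8.314 × 360) / (148 × 10³ Pa) = 0.0163 m³ = 16.3 L.

16.3 L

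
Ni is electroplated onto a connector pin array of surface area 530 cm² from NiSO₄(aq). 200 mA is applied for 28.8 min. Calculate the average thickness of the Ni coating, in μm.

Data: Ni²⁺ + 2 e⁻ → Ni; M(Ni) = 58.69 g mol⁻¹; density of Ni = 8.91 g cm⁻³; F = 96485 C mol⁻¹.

0.223 μm

Q = I·t = 0.2000 × 1728.0 = 345.6 C; n(e⁻) = 0.003582 mol.
n(Ni) = n(e⁻)/2 = 0.001791 mol, so m = 0.001791 × 58.69 = 0.1051 g.
Volume = m/ρ = 0.1051 / 8.91 = 0.01180 cm³.
Thickness = V/A = 0.01180 / 530 = 2.23 × 10⁻⁵ cm = 0.223 μm.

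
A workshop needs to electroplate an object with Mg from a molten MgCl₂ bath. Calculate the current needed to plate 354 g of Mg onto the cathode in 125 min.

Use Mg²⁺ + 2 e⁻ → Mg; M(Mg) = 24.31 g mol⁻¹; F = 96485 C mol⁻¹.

n(Mg) = 354 / 24.31 = 14.56 mol.
n(e⁻) = 2 × 14.56 = 29.12 mol.
Q = n(e⁻)·F = 29.12 × 96485 = 2810000 C.
I = Q/t = 2810000 / 7500.0 s = 375 A.

375 A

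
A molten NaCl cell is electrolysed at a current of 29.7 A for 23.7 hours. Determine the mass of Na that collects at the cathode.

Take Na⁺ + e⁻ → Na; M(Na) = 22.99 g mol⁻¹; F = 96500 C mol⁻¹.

Q = I·t = 29.70 A × 85320 s = 2534000 C.
n(e⁻) = Q/F = 2534000 / 96500 = 26.26 mol.
Na⁺ + e⁻ → Na, so n(Na) = n(e⁻)/1 = 26.26 mol.
m = n·M = 26.26 × 22.99 = 604 g.

604 g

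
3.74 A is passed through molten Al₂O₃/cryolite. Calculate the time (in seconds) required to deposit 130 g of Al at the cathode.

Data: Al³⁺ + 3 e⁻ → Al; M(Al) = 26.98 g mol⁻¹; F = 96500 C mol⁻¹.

n(Al) = m/M = 130 / 26.98 = 4.818 mol.
Each Al atom requires 3 electrons, so n(e⁻) = 3 × 4.818 = 14.46 mol.
Q = n(e⁻)·F = 14.46 × 96500 = 1395000 C.
t = Q/I = 1395000 / 3.740 A = 373000 s.

3.73 × 10⁵ s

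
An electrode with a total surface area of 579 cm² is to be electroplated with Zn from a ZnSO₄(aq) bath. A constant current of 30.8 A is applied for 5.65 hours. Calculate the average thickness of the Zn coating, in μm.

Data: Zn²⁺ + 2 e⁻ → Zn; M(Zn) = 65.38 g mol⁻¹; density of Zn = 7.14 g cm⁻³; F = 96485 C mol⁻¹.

513 μm

Q = I·t = 30.80 × 20340 = 626500 C; n(e⁻) = 6.493 mol.
n(Zn) = n(e⁻)/2 = 3.246 mol, so m = 3.246 × 65.38 = 212.3 g.
Volume = m/ρ = 212.3 / 7.14 = 29.73 cm³.
Thickness = V/A = 29.73 / 579 = 0.0513 cm = 513 μm.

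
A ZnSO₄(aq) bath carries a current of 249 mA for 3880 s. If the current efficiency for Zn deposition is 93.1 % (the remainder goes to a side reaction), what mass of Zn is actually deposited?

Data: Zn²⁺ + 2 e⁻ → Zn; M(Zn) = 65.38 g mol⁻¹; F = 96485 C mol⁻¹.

0.305 g

Q = I·t = 0.2490 × 3880.0 = 966.1 C.
n(e⁻) = 966.1/96485 = 0.01001 mol; theoretically n(Zn) = 0.01001/2 = 0.005007 mol, m_theo = 0.3273 g.
At 93.1 % efficiency, m_actual = 0.931 × 0.3273 = 0.305 g.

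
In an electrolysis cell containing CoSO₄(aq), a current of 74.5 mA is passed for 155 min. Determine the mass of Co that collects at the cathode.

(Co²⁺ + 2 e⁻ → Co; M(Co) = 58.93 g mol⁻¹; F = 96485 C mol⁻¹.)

0.212 g

Q = I·t = 0.07450 A × 9300.0 s = 692.8 C.
n(e⁻) = Q/F = 692.8 / 96485 = 0.007181 mol.
Co²⁺ + 2 e⁻ → Co, so n(Co) = n(e⁻)/2 = 0.003590 mol.
m = n·M = 0.003590 × 58.93 = 0.212 g.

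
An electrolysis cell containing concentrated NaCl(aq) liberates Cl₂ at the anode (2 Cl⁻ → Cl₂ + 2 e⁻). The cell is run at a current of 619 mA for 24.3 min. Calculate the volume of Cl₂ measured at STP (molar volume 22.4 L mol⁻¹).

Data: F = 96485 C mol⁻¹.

0.105 L

Q = I·t = 0.6190 A × 1458.0 s = 902.5 C.
n(e⁻) = Q/F = 902.5 / 96485 = 0.009354 mol.
2 electrons are transferred per Cl₂ molecule, so n(Cl₂) = 0.009354 / 2 = 0.004677 mol.
V = n × V_m = 0.004677 × 22.4 = 0.105 L.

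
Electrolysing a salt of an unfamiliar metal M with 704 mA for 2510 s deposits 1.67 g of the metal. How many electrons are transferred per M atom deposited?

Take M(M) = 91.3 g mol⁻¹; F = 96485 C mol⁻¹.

1

Q = I·t = 0.7040 A × 2510.0 s = 1767 C, so n(e⁻) = 1767/96485 = 0.01831 mol.
n(M) deposited = 1.67 / 91.3 = 0.01829 mol.
Electrons per atom = n(e⁻)/n(M) = 0.01831 / 0.01829 = 1.00 ≈ 1, so the ion is M⁺.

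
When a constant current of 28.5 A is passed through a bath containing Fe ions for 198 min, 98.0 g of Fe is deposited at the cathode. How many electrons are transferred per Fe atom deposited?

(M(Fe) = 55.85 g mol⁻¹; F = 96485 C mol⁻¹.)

Q = I·t = 28.50 A × 11880 s = 338600 C, so n(e⁻) = 338600/96485 = 3.509 mol.
n(Fe) deposited = 98.0 / 55.85 = 1.755 mol.
Electrons per atom = n(e⁻)/n(Fe) = 3.509 / 1.755 = 2.00 ≈ 2, so the ion is Fe²⁺.

2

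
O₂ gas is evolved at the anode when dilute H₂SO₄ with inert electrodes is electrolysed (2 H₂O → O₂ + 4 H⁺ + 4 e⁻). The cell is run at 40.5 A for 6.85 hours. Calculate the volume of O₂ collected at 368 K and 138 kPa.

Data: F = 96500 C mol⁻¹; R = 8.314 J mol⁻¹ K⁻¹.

Q = I·t = 40.50 A × 24660 s = 998700 C.
n(e⁻) = Q/F = 998700 / 96500 = 10.35 mol.
4 electrons are transferred per O₂ molecule, so n(O₂) = 10.35 / 4 = 2.587 mol.
V = nRT/P = (2.587 × 8.314 × 368) / (138 × 10³ Pa) = 0.0574 m³ = 57.4 L.

57.4 L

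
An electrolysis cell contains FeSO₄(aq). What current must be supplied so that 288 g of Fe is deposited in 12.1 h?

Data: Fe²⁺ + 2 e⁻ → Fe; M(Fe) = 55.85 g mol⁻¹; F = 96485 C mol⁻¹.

n(Fe) = 288 / 55.85 = 5.157 mol.
n(e⁻) = 2 × 5.157 = 10.31 mol.
Q = n(e⁻)·F = 10.31 × 96485 = 995100 C.
I = Q/t = 995100 / 43560 s = 22.8 A.

22.8 A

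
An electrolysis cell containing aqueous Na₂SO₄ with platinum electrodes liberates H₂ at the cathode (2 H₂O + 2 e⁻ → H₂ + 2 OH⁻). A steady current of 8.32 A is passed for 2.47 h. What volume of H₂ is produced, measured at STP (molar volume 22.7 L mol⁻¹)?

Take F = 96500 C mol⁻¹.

8.70 L

Q = I·t = 8.320 A × 8892.0 s = 73980 C.
n(e⁻) = Q/F = 73980 / 96500 = 0.7666 mol.
2 electrons are transferred per H₂ molecule, so n(H₂) = 0.7666 / 2 = 0.3833 mol.
V = n × V_m = 0.3833 × 22.7 = 8.70 L.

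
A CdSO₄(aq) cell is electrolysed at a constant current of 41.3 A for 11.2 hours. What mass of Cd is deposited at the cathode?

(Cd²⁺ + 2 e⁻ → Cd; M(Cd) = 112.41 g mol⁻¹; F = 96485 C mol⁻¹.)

Q = I·t = 41.30 A × 40320 s = 1665000 C.
n(e⁻) = Q/F = 1665000 / 96485 = 17.26 mol.
Cd²⁺ + 2 e⁻ → Cd, so n(Cd) = n(e⁻)/2 = 8.629 mol.
m = n·M = 8.629 × 112.41 = 970 g.

970 g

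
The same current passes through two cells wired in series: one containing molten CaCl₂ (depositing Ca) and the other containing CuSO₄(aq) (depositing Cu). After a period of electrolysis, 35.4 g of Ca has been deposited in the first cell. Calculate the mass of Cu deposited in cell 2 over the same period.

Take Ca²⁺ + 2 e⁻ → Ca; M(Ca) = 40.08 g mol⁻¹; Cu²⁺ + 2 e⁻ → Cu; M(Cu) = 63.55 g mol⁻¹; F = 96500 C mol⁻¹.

n(Ca) = 35.4 / 40.08 = 0.8832 mol.
Since Ca²⁺ + 2 e⁻ → Ca, n(e⁻) passed = 2 × 0.8832 = 1.766 mol.
Cells in series carry the same charge, so the same 1.766 mol of electrons passes through cell 2.
Cu²⁺ + 2 e⁻ → Cu, so n(Cu) = 1.766 / 2 = 0.8832 mol.
m(Cu) = 0.8832 × 63.55 = 56.1 g.

56.1 g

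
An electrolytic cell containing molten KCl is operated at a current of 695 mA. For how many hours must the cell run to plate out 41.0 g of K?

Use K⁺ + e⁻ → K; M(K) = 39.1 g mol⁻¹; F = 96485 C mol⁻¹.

n(K) = m/M = 41.0 / 39.1 = 1.049 mol.
Each K atom requires 1 electron, so n(e⁻) = 1 × 1.049 = 1.049 mol.
Q = n(e⁻)·F = 1.049 × 96485 = 101200 C.
t = Q/I = 101200 / 0.6950 A = 145600 s = 40.4 h.

40.4 h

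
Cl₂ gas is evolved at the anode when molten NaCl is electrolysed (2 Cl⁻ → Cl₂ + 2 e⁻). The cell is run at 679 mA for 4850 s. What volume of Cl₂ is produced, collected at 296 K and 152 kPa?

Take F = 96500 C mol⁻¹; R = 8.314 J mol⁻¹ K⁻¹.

0.276 L

Q = I·t = 0.6790 A × 4850.0 s = 3293 C.
n(e⁻) = Q/F = 3293 / 96500 = 0.03413 mol.
2 electrons are transferred per Cl₂ molecule, so n(Cl₂) = 0.03413 / 2 = 0.01706 mol.
V = nRT/P = (0.01706 × 8.314 × 296) / (152 × 10³ Pa) = 2.76 × 10⁻⁴ m³ = 0.276 L.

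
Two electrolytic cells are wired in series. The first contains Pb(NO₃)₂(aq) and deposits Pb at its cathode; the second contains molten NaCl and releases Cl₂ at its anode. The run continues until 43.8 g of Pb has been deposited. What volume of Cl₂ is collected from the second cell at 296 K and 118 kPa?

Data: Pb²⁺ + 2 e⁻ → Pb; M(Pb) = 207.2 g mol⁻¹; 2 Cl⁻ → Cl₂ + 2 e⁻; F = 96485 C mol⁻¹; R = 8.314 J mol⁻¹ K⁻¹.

4.41 L

n(Pb) = 43.8 / 207.2 = 0.2114 mol, so n(e⁻) = 2 × 0.2114 = 0.4228 mol.
The cells are in series, so the same 0.4228 mol of electrons passes through the second cell.
2 Cl⁻ → Cl₂ + 2 e⁻ — 2 mol e⁻ per mol Cl₂, so n(Cl₂) = 0.4228/2 = 0.2114 mol.
V = nRT/P = (0.2114 × 8.314 × 296) / (118 × 10³) = 0.00441 m³ = 4.41 L.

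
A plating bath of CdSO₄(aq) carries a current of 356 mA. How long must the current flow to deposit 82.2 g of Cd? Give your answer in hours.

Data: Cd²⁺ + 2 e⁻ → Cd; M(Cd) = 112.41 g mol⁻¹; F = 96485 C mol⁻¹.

110 h

n(Cd) = m/M = 82.2 / 112.41 = 0.7313 mol.
Each Cd atom requires 2 electrons, so n(e⁻) = 2 × 0.7313 = 1.463 mol.
Q = n(e⁻)·F = 1.463 × 96485 = 141100 C.
t = Q/I = 141100 / 0.3560 A = 396400 s = 110 h.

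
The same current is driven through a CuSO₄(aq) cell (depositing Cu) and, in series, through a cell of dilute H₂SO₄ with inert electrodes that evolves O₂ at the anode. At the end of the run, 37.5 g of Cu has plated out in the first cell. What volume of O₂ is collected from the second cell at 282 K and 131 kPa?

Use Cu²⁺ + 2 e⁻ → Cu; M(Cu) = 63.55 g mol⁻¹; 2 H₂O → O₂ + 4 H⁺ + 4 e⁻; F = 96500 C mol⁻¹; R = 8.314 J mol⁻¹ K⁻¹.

5.28 L

n(Cu) = 37.5 / 63.55 = 0.5901 mol, so n(e⁻) = 2 × 0.5901 = 1.180 mol.
The cells are in series, so the same 1.180 mol of electrons passes through the second cell.
2 H₂O → O₂ + 4 H⁺ + 4 e⁻ — 4 mol e⁻ per mol O₂, so n(O₂) = 1.180/4 = 0.2950 mol.
V = nRT/P = (0.2950 × 8.314 × 282) / (131 × 10³) = 0.00528 m³ = 5.28 L.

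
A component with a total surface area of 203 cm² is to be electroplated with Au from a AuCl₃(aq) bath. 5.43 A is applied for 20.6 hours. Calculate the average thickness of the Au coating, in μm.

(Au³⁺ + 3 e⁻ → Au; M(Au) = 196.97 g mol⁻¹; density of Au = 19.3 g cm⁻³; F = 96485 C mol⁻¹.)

699 μm

Q = I·t = 5.430 × 74160 = 402700 C; n(e⁻) = 4.174 mol.
n(Au) = n(e⁻)/3 = 1.391 mol, so m = 1.391 × 196.97 = 274.0 g.
Volume = m/ρ = 274.0 / 19.3 = 14.20 cm³.
Thickness = V/A = 14.20 / 203 = 0.0699 cm = 699 μm.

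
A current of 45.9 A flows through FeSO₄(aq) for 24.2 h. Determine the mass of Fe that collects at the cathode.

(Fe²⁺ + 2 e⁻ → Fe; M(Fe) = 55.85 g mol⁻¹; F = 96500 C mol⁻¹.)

1160 g

Q = I·t = 45.90 A × 87120 s = 3999000 C.
n(e⁻) = Q/F = 3999000 / 96500 = 41.44 mol.
Fe²⁺ + 2 e⁻ → Fe, so n(Fe) = n(e⁻)/2 = 20.72 mol.
m = n·M = 20.72 × 55.85 = 1160 g.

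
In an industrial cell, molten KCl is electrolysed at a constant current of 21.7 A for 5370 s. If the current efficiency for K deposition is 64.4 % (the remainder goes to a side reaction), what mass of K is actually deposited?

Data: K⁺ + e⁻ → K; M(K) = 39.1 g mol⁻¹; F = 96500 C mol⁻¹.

Q = I·t = 21.70 × 5370.0 = 116500 C.
n(e⁻) = 116500/96500 = 1.208 mol; theoretically n(K) = 1.208/1 = 1.208 mol, m_theo = 47.22 g.
At 64.4 % efficiency, m_actual = 0.644 × 47.22 = 30.4 g.

30.4 g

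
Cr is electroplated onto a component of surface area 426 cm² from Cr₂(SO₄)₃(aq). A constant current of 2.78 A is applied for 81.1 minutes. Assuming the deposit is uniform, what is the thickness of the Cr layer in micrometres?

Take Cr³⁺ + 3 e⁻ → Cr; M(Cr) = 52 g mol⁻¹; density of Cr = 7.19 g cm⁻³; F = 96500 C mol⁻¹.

7.93 μm

Q = I·t = 2.780 × 4866.0 = 13530 C; n(e⁻) = 0.1402 mol.
n(Cr) = n(e⁻)/3 = 0.04673 mol, so m = 0.04673 × 52 = 2.430 g.
Volume = m/ρ = 2.430 / 7.19 = 0.3379 cm³.
Thickness = V/A = 0.3379 / 426 = 7.93 × 10⁻⁴ cm = 7.93 μm.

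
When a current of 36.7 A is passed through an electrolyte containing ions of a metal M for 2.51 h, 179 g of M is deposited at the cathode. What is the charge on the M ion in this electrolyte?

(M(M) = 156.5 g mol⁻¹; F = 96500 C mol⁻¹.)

+3

Q = I·t = 36.70 A × 9036.0 s = 331600 C, so n(e⁻) = 331600/96500 = 3.436 mol.
n(M) deposited = 179 / 156.5 = 1.144 mol.
Electrons per atom = n(e⁻)/n(M) = 3.436 / 1.144 = 3.00 ≈ 3, so the ion is M³⁺.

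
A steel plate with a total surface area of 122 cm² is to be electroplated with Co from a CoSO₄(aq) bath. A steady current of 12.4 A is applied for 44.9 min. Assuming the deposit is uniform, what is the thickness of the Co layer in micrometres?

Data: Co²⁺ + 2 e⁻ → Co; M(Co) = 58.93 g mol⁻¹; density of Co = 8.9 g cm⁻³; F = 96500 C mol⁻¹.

Q = I·t = 12.40 × 2694.0 = 33410 C; n(e⁻) = 0.3462 mol.
n(Co) = n(e⁻)/2 = 0.1731 mol, so m = 0.1731 × 58.93 = 10.20 g.
Volume = m/ρ = 10.20 / 8.9 = 1.146 cm³.
Thickness = V/A = 1.146 / 122 = 0.00939 cm = 93.9 μm.

93.9 μm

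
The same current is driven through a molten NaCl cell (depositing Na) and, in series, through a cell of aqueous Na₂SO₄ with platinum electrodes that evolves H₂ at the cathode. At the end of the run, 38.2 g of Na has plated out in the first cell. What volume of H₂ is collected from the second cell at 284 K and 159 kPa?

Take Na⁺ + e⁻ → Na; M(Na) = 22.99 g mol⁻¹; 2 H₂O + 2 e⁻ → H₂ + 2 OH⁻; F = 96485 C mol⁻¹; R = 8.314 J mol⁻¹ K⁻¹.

12.3 L

n(Na) = 38.2 / 22.99 = 1.662 mol, so n(e⁻) = 1 × 1.662 = 1.662 mol.
The cells are in series, so the same 1.662 mol of electrons passes through the second cell.
2 H₂O + 2 e⁻ → H₂ + 2 OH⁻ — 2 mol e⁻ per mol H₂, so n(H₂) = 1.662/2 = 0.8308 mol.
V = nRT/P = (0.8308 × 8.314 × 284) / (159 × 10³) = 0.0123 m³ = 12.3 L.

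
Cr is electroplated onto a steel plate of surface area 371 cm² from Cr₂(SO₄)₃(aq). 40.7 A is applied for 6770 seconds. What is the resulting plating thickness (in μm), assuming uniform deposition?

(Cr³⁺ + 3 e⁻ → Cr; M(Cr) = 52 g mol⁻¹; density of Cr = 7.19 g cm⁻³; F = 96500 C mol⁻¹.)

186 μm

Q = I·t = 40.70 × 6770.0 = 275500 C; n(e⁻) = 2.855 mol.
n(Cr) = n(e⁻)/3 = 0.9518 mol, so m = 0.9518 × 52 = 49.49 g.
Volume = m/ρ = 49.49 / 7.19 = 6.883 cm³.
Thickness = V/A = 6.883 / 371 = 0.0186 cm = 186 μm.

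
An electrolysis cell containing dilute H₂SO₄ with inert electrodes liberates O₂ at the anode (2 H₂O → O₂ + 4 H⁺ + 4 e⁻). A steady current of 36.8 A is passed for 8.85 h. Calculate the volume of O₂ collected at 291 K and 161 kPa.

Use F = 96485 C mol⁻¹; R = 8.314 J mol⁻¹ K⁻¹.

45.7 L

Q = I·t = 36.80 A × 31860 s = 1172000 C.
n(e⁻) = Q/F = 1172000 / 96485 = 12.15 mol.
4 electrons are transferred per O₂ molecule, so n(O₂) = 12.15 / 4 = 3.038 mol.
V = nRT/P = (3.038 × 8.314 × 291) / (161 × 10³ Pa) = 0.0457 m³ = 45.7 L.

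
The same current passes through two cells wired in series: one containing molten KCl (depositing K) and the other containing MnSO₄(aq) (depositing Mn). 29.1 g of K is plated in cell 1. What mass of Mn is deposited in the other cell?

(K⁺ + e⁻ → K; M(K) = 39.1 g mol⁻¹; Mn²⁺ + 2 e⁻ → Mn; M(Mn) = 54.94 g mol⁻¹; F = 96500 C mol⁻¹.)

n(K) = 29.1 / 39.1 = 0.7442 mol.
Since K⁺ + e⁻ → K, n(e⁻) passed = 1 × 0.7442 = 0.7442 mol.
Cells in series carry the same charge, so the same 0.7442 mol of electrons passes through cell 2.
Mn²⁺ + 2 e⁻ → Mn, so n(Mn) = 0.7442 / 2 = 0.3721 mol.
m(Mn) = 0.3721 × 54.94 = 20.4 g.

20.4 g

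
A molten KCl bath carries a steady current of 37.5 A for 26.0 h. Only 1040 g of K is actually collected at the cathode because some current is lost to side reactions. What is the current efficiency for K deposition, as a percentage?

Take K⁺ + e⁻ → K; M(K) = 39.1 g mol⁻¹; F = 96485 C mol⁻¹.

Q = I·t = 37.50 × 93600 = 3510000 C; n(e⁻) = 3510000/96485 = 36.38 mol.
Theoretical n(K) = n(e⁻)/1 = 36.38 mol, i.e. m_theo = 36.38 × 39.1 = 1422 g.
Efficiency = m_actual / m_theo = 1040 / 1422 = 73.1 %.

73.1 %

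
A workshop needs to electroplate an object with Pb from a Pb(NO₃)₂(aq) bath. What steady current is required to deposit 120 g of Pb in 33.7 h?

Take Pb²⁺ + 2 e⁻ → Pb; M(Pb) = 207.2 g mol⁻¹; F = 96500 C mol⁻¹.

0.921 A

n(Pb) = 120 / 207.2 = 0.5792 mol.
n(e⁻) = 2 × 0.5792 = 1.158 mol.
Q = n(e⁻)·F = 1.158 × 96500 = 111800 C.
I = Q/t = 111800 / 121320 s = 0.921 A.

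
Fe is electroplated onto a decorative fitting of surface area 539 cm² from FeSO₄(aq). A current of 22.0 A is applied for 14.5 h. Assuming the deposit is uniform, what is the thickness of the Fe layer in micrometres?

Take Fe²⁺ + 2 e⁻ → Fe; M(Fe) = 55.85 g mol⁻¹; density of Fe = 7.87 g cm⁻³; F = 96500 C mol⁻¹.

783 μm

Q = I·t = 22.00 × 52200 = 1148000 C; n(e⁻) = 11.90 mol.
n(Fe) = n(e⁻)/2 = 5.950 mol, so m = 5.950 × 55.85 = 332.3 g.
Volume = m/ρ = 332.3 / 7.87 = 42.23 cm³.
Thickness = V/A = 42.23 / 539 = 0.0783 cm = 783 μm.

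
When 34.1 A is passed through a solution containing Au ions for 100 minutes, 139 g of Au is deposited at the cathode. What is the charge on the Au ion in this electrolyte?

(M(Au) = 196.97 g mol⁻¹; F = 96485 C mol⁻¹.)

Q = I·t = 34.10 A × 6000.0 s = 204600 C, so n(e⁻) = 204600/96485 = 2.121 mol.
n(Au) deposited = 139 / 196.97 = 0.7057 mol.
Electrons per atom = n(e⁻)/n(Au) = 2.121 / 0.7057 = 3.00 ≈ 3, so the ion is Au³⁺.

+3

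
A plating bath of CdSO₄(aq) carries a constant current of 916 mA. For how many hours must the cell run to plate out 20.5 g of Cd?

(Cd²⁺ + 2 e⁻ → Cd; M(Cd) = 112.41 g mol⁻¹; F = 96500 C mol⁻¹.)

10.7 h

n(Cd) = m/M = 20.5 / 112.41 = 0.1824 mol.
Each Cd atom requires 2 electrons, so n(e⁻) = 2 × 0.1824 = 0.3647 mol.
Q = n(e⁻)·F = 0.3647 × 96500 = 35200 C.
t = Q/I = 35200 / 0.9160 A = 38420 s = 10.7 h.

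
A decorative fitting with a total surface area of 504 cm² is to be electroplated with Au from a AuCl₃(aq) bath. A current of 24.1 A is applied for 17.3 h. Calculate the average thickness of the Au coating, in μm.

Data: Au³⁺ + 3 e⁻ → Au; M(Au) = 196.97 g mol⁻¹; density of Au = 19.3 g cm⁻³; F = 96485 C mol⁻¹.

1050 μm

Q = I·t = 24.10 × 62280 = 1501000 C; n(e⁻) = 15.56 mol.
n(Au) = n(e⁻)/3 = 5.185 mol, so m = 5.185 × 196.97 = 1021 g.
Volume = m/ρ = 1021 / 19.3 = 52.92 cm³.
Thickness = V/A = 52.92 / 504 = 0.105 cm = 1050 μm.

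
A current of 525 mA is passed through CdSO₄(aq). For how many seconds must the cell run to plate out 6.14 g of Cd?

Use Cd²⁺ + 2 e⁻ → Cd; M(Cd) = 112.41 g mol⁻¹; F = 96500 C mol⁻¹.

n(Cd) = m/M = 6.14 / 112.41 = 0.05462 mol.
Each Cd atom requires 2 electrons, so n(e⁻) = 2 × 0.05462 = 0.1092 mol.
Q = n(e⁻)·F = 0.1092 × 96500 = 10540 C.
t = Q/I = 10540 / 0.5250 A = 20080 s.

20100 s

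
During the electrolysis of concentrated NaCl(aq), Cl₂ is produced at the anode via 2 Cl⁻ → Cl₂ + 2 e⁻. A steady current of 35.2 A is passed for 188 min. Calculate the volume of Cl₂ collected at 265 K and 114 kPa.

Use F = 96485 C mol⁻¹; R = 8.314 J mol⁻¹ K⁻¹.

Q = I·t = 35.20 A × 11280 s = 397100 C.
n(e⁻) = Q/F = 397100 / 96485 = 4.115 mol.
2 electrons are transferred per Cl₂ molecule, so n(Cl₂) = 4.115 / 2 = 2.058 mol.
V = nRT/P = (2.058 × 8.314 × 265) / (114 × 10³ Pa) = 0.0398 m³ = 39.8 L.

39.8 L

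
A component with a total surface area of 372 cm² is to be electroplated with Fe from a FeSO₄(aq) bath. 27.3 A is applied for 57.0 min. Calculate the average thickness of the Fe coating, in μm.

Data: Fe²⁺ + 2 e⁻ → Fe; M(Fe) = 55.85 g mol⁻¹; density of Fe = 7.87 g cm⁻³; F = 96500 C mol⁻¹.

Q = I·t = 27.30 × 3420.0 = 93370 C; n(e⁻) = 0.9675 mol.
n(Fe) = n(e⁻)/2 = 0.4838 mol, so m = 0.4838 × 55.85 = 27.02 g.
Volume = m/ρ = 27.02 / 7.87 = 3.433 cm³.
Thickness = V/A = 3.433 / 372 = 0.00923 cm = 92.3 μm.

92.3 μm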